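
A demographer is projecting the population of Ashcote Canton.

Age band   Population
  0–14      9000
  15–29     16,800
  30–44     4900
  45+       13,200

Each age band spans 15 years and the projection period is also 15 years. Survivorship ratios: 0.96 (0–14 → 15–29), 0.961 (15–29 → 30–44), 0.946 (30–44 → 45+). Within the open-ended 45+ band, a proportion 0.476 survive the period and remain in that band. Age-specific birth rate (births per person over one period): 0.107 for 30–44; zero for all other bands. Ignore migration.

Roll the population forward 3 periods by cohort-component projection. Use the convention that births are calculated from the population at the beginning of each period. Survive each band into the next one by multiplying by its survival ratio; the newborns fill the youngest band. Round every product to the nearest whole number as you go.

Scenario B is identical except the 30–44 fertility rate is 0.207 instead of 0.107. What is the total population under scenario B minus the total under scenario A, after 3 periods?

2832

Period 1.
Births: 4900 * 0.107 = 524
15–29: 9000 * 0.96 = 8640
30–44: 16800 * 0.961 = 16145
45+: 4900 * 0.946 + 13200 * 0.476 = 4635 + 6283 = 10918
→ [524, 8640, 16145, 10918]
Period 2.
Births: 16145 * 0.107 = 1728
15–29: 524 * 0.96 = 503
30–44: 8640 * 0.961 = 8303
45+: 16145 * 0.946 + 10918 * 0.476 = 15273 + 5197 = 20470
→ [1728, 503, 8303, 20470]
Period 3.
Births: 8303 * 0.107 = 888
15–29: 1728 * 0.96 = 1659
30–44: 503 * 0.961 = 483
45+: 8303 * 0.946 + 20470 * 0.476 = 7855 + 9744 = 17599
→ [888, 1659, 483, 17599]
Scenario A total after 3 periods: 20629
Scenario B projection —
Period 1.
Births: 4900 * 0.207 = 1014
15–29: 9000 * 0.96 = 8640
30–44: 16800 * 0.961 = 16145
45+: 4900 * 0.946 + 13200 * 0.476 = 4635 + 6283 = 10918
→ [1014, 8640, 16145, 10918]
Period 2.
Births: 16145 * 0.207 = 3342
15–29: 1014 * 0.96 = 973
30–44: 8640 * 0.961 = 8303
45+: 16145 * 0.946 + 10918 * 0.476 = 15273 + 5197 = 20470
→ [3342, 973, 8303, 20470]
Period 3.
Births: 8303 * 0.207 = 1719
15–29: 3342 * 0.96 = 3208
30–44: 973 * 0.961 = 935
45+: 8303 * 0.946 + 20470 * 0.476 = 7855 + 9744 = 17599
→ [1719, 3208, 935, 17599]
Scenario B total after 3 periods: 23461
Difference B − A = 23461 − 20629 = 2832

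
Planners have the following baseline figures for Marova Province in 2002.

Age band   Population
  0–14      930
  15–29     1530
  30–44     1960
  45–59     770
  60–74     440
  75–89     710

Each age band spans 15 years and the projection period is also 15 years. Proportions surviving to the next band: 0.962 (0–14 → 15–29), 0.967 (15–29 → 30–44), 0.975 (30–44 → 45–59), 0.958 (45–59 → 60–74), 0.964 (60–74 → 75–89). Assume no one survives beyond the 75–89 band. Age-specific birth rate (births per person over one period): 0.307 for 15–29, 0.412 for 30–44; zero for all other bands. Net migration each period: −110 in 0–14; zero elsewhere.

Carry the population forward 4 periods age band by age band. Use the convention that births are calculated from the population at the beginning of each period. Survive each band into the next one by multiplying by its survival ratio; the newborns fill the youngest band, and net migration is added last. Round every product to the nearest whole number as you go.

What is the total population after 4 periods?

Numbering the groups 1..6 from youngest to oldest:
— Period 1 —
Births: 1530 × 0.307 = 470  |  1960 × 0.412 = 808 → total 1278
Group 2: 930 × 0.962 = 895
Group 3: 1530 × 0.967 = 1480
Group 4: 1960 × 0.975 = 1911
Group 5: 770 × 0.958 = 738
Group 6: 440 × 0.964 = 424
Net migration: Group 1 − 110 → 1168
Giving 1168 / 895 / 1480 / 1911 / 738 / 424.
— Period 2 —
Births: 895 × 0.307 = 275  |  1480 × 0.412 = 610 → total 885
Group 2: 1168 × 0.962 = 1124
Group 3: 895 × 0.967 = 865
Group 4: 1480 × 0.975 = 1443
Group 5: 1911 × 0.958 = 1831
Group 6: 738 × 0.964 = 711
Net migration: Group 1 − 110 → 775
Giving 775 / 1124 / 865 / 1443 / 1831 / 711.
— Period 3 —
Births: 1124 × 0.307 = 345  |  865 × 0.412 = 356 → total 701
Group 2: 775 × 0.962 = 746
Group 3: 1124 × 0.967 = 1087
Group 4: 865 × 0.975 = 843
Group 5: 1443 × 0.958 = 1382
Group 6: 1831 × 0.964 = 1765
Net migration: Group 1 − 110 → 591
Giving 591 / 746 / 1087 / 843 / 1382 / 1765.
— Period 4 —
Births: 746 × 0.307 = 229  |  1087 × 0.412 = 448 → total 677
Group 2: 591 × 0.962 = 569
Group 3: 746 × 0.967 = 721
Group 4: 1087 × 0.975 = 1060
Group 5: 843 × 0.958 = 808
Group 6: 1382 × 0.964 = 1332
Net migration: Group 1 − 110 → 567
Giving 567 / 569 / 721 / 1060 / 808 / 1332.
Total after period 4: 567 + 569 + 721 + 1060 + 808 + 1332 = 5057

5057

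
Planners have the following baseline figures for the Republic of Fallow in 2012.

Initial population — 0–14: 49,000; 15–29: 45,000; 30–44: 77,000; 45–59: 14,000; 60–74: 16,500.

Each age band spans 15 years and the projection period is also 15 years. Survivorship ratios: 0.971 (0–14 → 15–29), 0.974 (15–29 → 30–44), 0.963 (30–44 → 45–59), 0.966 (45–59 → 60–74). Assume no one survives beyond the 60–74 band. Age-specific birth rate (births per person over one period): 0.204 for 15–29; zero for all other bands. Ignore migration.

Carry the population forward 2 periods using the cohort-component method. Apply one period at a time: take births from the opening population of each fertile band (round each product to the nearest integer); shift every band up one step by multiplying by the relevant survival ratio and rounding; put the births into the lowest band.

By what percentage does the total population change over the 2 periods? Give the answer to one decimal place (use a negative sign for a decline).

-11.3

Period 1:
Births: 45000 * 0.204 = 9180
15–29: 49000 * 0.971 = 47579
30–44: 45000 * 0.974 = 43830
45–59: 77000 * 0.963 = 74151
60–74: 14000 * 0.966 = 13524
End of period: [9180, 47579, 43830, 74151, 13524]
Period 2:
Births: 47579 * 0.204 = 9706
15–29: 9180 * 0.971 = 8914
30–44: 47579 * 0.974 = 46342
45–59: 43830 * 0.963 = 42208
60–74: 74151 * 0.966 = 71630
End of period: [9706, 8914, 46342, 42208, 71630]
Total: 201500 → 178800; change = -22700; percentage change = -11.3%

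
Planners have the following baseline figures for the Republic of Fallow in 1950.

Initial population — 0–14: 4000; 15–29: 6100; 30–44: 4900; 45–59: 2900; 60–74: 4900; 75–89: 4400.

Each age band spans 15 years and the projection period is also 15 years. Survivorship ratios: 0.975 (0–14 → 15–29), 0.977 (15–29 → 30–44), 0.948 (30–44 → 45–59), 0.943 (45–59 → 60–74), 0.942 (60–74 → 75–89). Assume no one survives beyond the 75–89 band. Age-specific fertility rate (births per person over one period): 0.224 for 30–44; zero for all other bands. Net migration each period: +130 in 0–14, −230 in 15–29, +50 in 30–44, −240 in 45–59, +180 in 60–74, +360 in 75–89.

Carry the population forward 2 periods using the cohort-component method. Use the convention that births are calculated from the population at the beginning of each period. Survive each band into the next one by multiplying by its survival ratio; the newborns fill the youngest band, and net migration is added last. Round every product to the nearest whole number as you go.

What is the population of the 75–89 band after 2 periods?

After projecting period 1:
Births: 4900 × 0.224 = 1098
15–29: 4000 × 0.975 = 3900
30–44: 6100 × 0.977 = 5960
45–59: 4900 × 0.948 = 4645
60–74: 2900 × 0.943 = 2735
75–89: 4900 × 0.942 = 4616
Net migration: 0–14 + 130 → 1228; 15–29 − 230 → 3670; 30–44 + 50 → 6010; 45–59 − 240 → 4405; 60–74 + 180 → 2915; 75–89 + 360 → 4976
End of period: [1228, 3670, 6010, 4405, 2915, 4976]
After projecting period 2:
Births: 6010 × 0.224 = 1346
15–29: 1228 × 0.975 = 1197
30–44: 3670 × 0.977 = 3586
45–59: 6010 × 0.948 = 5697
60–74: 4405 × 0.943 = 4154
75–89: 2915 × 0.942 = 2746
Net migration: 0–14 + 130 → 1476; 15–29 − 230 → 967; 30–44 + 50 → 3636; 45–59 − 240 → 5457; 60–74 + 180 → 4334; 75–89 + 360 → 3106
End of period: [1476, 967, 3636, 5457, 4334, 3106]

3106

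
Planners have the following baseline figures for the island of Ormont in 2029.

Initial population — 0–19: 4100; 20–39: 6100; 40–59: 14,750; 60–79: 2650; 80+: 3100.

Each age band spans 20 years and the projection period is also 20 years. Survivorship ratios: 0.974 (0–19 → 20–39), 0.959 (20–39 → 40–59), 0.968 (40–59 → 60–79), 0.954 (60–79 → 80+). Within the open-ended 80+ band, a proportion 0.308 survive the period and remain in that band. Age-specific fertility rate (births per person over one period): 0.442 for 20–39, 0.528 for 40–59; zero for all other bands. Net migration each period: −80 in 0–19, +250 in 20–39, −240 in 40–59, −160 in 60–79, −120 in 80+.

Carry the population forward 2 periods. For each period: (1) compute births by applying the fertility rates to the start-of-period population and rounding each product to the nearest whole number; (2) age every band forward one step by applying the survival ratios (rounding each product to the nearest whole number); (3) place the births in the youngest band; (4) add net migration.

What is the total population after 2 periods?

Period 1.
Births: 6100 × 0.442 = 2696 ; 14750 × 0.528 = 7788 → total 10484
20–39: 4100 × 0.974 = 3993
40–59: 6100 × 0.959 = 5850
60–79: 14750 × 0.968 = 14278
80+: 2650 × 0.954 + 3100 × 0.308 = 2528 + 955 = 3483
Net migration: 0–19 − 80 → 10404; 20–39 + 250 → 4243; 40–59 − 240 → 5610; 60–79 − 160 → 14118; 80+ − 120 → 3363
End of period: [10404, 4243, 5610, 14118, 3363]
Period 2.
Births: 4243 × 0.442 = 1875 ; 5610 × 0.528 = 2962 → total 4837
20–39: 10404 × 0.974 = 10133
40–59: 4243 × 0.959 = 4069
60–79: 5610 × 0.968 = 5430
80+: 14118 × 0.954 + 3363 × 0.308 = 13469 + 1036 = 14505
Net migration: 0–19 − 80 → 4757; 20–39 + 250 → 10383; 40–59 − 240 → 3829; 60–79 − 160 → 5270; 80+ − 120 → 14385
End of period: [4757, 10383, 3829, 5270, 14385]
Total after period 2: 4757 + 10383 + 3829 + 5270 + 14385 = 38624

38624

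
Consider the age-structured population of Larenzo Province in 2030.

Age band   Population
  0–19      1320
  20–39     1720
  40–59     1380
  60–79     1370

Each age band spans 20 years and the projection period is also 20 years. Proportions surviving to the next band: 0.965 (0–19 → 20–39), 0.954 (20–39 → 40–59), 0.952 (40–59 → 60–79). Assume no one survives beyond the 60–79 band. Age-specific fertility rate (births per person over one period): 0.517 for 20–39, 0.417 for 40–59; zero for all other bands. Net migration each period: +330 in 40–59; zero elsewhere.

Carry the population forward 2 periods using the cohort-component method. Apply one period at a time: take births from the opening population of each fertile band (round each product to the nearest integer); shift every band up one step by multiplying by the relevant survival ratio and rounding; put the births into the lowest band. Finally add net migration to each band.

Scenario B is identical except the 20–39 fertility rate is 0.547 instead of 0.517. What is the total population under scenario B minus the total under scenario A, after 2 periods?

Numbering the groups 1..4 from youngest to oldest:
— Period 1 —
Births: 1720 × 0.517 = 889, 1380 × 0.417 = 575 → total 1464
Group 2: 1320 × 0.965 = 1274
Group 3: 1720 × 0.954 = 1641
Group 4: 1380 × 0.952 = 1314
Net migration: Group 3 + 330 → 1971
Giving 1464 / 1274 / 1971 / 1314.
— Period 2 —
Births: 1274 × 0.517 = 659, 1971 × 0.417 = 822 → total 1481
Group 2: 1464 × 0.965 = 1413
Group 3: 1274 × 0.954 = 1215
Group 4: 1971 × 0.952 = 1876
Net migration: Group 3 + 330 → 1545
Giving 1481 / 1413 / 1545 / 1876.
Scenario A total after 2 periods: 6315
Scenario B projection —
— Period 1 —
Births: 1720 × 0.547 = 941, 1380 × 0.417 = 575 → total 1516
Group 2: 1320 × 0.965 = 1274
Group 3: 1720 × 0.954 = 1641
Group 4: 1380 × 0.952 = 1314
Net migration: Group 3 + 330 → 1971
Giving 1516 / 1274 / 1971 / 1314.
— Period 2 —
Births: 1274 × 0.547 = 697, 1971 × 0.417 = 822 → total 1519
Group 2: 1516 × 0.965 = 1463
Group 3: 1274 × 0.954 = 1215
Group 4: 1971 × 0.952 = 1876
Net migration: Group 3 + 330 → 1545
Giving 1519 / 1463 / 1545 / 1876.
Scenario B total after 2 periods: 6403
Difference B − A = 6403 − 6315 = 88

88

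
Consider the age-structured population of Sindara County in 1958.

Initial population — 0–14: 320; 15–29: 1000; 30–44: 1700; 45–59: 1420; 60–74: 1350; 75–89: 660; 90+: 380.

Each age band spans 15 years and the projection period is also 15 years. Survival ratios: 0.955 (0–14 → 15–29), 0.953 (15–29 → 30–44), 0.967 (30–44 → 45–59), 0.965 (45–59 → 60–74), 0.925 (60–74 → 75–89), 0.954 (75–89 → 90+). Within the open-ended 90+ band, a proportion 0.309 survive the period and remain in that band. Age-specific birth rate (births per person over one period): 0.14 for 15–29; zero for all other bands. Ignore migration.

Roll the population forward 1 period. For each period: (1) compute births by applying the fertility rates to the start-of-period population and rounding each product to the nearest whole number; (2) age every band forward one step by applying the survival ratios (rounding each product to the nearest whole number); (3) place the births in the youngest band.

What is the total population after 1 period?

6409

Numbering the bands 1..7 from youngest to oldest:
Period 1:
Births: 1000 * 0.14 = 140
Band 2: 320 * 0.955 = 306
Band 3: 1000 * 0.953 = 953
Band 4: 1700 * 0.967 = 1644
Band 5: 1420 * 0.965 = 1370
Band 6: 1350 * 0.925 = 1249
Band 7: 660 * 0.954 + 380 * 0.309 = 630 + 117 = 747
Population now: 0–14=140, 15–29=306, 30–44=953, 45–59=1644, 60–74=1370, 75–89=1249, 90+=747
Total after period 1: 140 + 306 + 953 + 1644 + 1370 + 1249 + 747 = 6409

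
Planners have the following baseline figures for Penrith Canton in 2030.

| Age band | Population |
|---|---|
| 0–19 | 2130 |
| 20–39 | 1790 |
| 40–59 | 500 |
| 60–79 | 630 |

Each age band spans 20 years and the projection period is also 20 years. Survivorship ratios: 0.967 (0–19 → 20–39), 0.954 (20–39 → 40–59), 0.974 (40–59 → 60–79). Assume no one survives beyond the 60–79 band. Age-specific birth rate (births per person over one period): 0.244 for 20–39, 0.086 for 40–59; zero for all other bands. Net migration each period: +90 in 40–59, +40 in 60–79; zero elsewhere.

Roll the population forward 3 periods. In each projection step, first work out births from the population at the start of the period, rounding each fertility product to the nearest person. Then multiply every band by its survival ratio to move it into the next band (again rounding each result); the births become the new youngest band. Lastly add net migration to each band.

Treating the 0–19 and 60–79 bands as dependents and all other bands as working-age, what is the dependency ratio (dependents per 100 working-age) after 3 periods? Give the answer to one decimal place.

199.5

(Bands numbered youngest = 1 to oldest = 4.)
Period 1:
Births: 1790 * 0.244 = 437  |  500 * 0.086 = 43 → total 480
Band 2: 2130 * 0.967 = 2060
Band 3: 1790 * 0.954 = 1708
Band 4: 500 * 0.974 = 487
Net migration: Band 3 + 90 → 1798; Band 4 + 40 → 527
Giving 480 / 2060 / 1798 / 527.
Period 2:
Births: 2060 * 0.244 = 503  |  1798 * 0.086 = 155 → total 658
Band 2: 480 * 0.967 = 464
Band 3: 2060 * 0.954 = 1965
Band 4: 1798 * 0.974 = 1751
Net migration: Band 3 + 90 → 2055; Band 4 + 40 → 1791
Giving 658 / 464 / 2055 / 1791.
Period 3:
Births: 464 * 0.244 = 113  |  2055 * 0.086 = 177 → total 290
Band 2: 658 * 0.967 = 636
Band 3: 464 * 0.954 = 443
Band 4: 2055 * 0.974 = 2002
Net migration: Band 3 + 90 → 533; Band 4 + 40 → 2042
Giving 290 / 636 / 533 / 2042.
Dependents (band 0–19 + band 60–79) = 290 + 2042 = 2332; working-age = 1169; ratio = 2332/1169 × 100 = 199.5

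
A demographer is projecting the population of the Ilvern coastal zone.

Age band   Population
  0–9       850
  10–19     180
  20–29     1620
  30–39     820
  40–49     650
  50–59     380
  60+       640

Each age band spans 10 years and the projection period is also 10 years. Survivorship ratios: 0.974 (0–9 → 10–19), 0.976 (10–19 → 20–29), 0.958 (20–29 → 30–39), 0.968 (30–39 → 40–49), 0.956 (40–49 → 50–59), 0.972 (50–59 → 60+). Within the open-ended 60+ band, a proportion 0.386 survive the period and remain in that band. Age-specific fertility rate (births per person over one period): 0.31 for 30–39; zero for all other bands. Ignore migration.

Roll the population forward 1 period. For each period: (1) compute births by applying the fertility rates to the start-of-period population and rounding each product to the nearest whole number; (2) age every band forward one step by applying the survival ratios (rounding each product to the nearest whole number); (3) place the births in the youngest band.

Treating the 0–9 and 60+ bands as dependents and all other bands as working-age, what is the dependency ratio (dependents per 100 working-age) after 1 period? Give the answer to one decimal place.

After projecting period 1:
Births: 820 × 0.31 = 254
10–19: 850 × 0.974 = 828
20–29: 180 × 0.976 = 176
30–39: 1620 × 0.958 = 1552
40–49: 820 × 0.968 = 794
50–59: 650 × 0.956 = 621
60+: 380 × 0.972 + 640 × 0.386 = 369 + 247 = 616
Giving 254 / 828 / 176 / 1552 / 794 / 621 / 616.
Dependents (band 0–9 + band 60+) = 254 + 616 = 870; working-age = 3971; ratio = 870/3971 × 100 = 21.9

21.9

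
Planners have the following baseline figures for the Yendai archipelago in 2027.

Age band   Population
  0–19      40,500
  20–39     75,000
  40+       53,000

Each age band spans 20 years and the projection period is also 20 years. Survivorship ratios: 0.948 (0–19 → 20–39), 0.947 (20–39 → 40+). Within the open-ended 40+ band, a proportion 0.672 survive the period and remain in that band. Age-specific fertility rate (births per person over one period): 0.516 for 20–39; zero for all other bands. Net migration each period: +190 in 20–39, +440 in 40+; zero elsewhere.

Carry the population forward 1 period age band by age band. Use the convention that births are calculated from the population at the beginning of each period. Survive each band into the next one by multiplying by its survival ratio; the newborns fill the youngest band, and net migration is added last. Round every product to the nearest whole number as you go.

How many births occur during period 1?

38700

[period 1]
Births: 75000 * 0.516 = 38700
20–39: 40500 * 0.948 = 38394
40+: 75000 * 0.947 + 53000 * 0.672 = 71025 + 35616 = 106641
Net migration: 20–39 + 190 → 38584; 40+ + 440 → 107081
→ [38700, 38584, 107081]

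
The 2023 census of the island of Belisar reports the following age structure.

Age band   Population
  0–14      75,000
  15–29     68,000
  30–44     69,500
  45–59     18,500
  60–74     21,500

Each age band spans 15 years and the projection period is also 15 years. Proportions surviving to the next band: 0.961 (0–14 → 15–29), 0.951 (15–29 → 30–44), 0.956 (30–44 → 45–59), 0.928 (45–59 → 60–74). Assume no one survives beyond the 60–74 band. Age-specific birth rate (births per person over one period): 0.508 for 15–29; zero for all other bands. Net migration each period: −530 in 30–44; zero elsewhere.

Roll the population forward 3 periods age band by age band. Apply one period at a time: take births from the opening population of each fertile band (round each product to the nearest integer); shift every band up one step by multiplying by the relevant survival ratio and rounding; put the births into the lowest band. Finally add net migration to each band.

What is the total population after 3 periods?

Call the groups 1 to 5, youngest first.
— Period 1 —
Births: 68000 × 0.508 = 34544
Group 2: 75000 × 0.961 = 72075
Group 3: 68000 × 0.951 = 64668
Group 4: 69500 × 0.956 = 66442
Group 5: 18500 × 0.928 = 17168
Net migration: Group 3 − 530 → 64138
End of period: [34544, 72075, 64138, 66442, 17168]
— Period 2 —
Births: 72075 × 0.508 = 36614
Group 2: 34544 × 0.961 = 33197
Group 3: 72075 × 0.951 = 68543
Group 4: 64138 × 0.956 = 61316
Group 5: 66442 × 0.928 = 61658
Net migration: Group 3 − 530 → 68013
End of period: [36614, 33197, 68013, 61316, 61658]
— Period 3 —
Births: 33197 × 0.508 = 16864
Group 2: 36614 × 0.961 = 35186
Group 3: 33197 × 0.951 = 31570
Group 4: 68013 × 0.956 = 65020
Group 5: 61316 × 0.928 = 56901
Net migration: Group 3 − 530 → 31040
End of period: [16864, 35186, 31040, 65020, 56901]
Total after period 3: 16864 + 35186 + 31040 + 65020 + 56901 = 205011

205011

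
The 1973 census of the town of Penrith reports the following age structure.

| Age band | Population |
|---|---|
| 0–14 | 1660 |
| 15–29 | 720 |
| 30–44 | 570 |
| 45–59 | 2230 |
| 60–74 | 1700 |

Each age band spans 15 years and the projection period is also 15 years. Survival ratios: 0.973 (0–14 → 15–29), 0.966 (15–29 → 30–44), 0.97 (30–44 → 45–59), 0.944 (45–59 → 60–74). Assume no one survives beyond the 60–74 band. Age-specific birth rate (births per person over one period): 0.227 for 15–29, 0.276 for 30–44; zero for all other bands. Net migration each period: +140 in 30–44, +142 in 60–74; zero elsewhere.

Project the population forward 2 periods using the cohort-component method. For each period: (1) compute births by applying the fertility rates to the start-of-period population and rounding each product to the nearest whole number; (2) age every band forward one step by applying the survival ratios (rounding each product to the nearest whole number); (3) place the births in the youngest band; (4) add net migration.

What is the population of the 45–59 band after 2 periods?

811

Call the bands 1 to 5, youngest first.
[period 1]
Births: 720 × 0.227 = 163 ; 570 × 0.276 = 157 ⇒ total 320
Band 2: 1660 × 0.973 = 1615
Band 3: 720 × 0.966 = 696
Band 4: 570 × 0.97 = 553
Band 5: 2230 × 0.944 = 2105
Net migration: Band 3 + 140 → 836; Band 5 + 142 → 2247
End of period: [320, 1615, 836, 553, 2247]
[period 2]
Births: 1615 × 0.227 = 367 ; 836 × 0.276 = 231 ⇒ total 598
Band 2: 320 × 0.973 = 311
Band 3: 1615 × 0.966 = 1560
Band 4: 836 × 0.97 = 811
Band 5: 553 × 0.944 = 522
Net migration: Band 3 + 140 → 1700; Band 5 + 142 → 664
End of period: [598, 311, 1700, 811, 664]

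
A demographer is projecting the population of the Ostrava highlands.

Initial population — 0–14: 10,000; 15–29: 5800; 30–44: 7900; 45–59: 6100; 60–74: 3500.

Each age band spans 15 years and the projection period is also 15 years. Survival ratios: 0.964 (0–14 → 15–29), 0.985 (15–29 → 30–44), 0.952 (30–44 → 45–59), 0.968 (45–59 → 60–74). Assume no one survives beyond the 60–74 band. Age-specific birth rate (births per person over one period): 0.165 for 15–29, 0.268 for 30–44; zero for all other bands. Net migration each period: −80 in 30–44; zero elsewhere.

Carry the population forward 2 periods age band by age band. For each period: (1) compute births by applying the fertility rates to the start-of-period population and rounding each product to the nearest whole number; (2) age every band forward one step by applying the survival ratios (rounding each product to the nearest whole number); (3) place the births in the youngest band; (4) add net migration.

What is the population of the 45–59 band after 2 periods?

Call the groups 1 to 5, youngest first.
After projecting period 1:
Births: 5800 × 0.165 = 957 ; 7900 × 0.268 = 2117 → 3074
Group 2: 10000 × 0.964 = 9640
Group 3: 5800 × 0.985 = 5713
Group 4: 7900 × 0.952 = 7521
Group 5: 6100 × 0.968 = 5905
Net migration: Group 3 − 80 → 5633
→ [3074, 9640, 5633, 7521, 5905]
After projecting period 2:
Births: 9640 × 0.165 = 1591 ; 5633 × 0.268 = 1510 → 3101
Group 2: 3074 × 0.964 = 2963
Group 3: 9640 × 0.985 = 9495
Group 4: 5633 × 0.952 = 5363
Group 5: 7521 × 0.968 = 7280
Net migration: Group 3 − 80 → 9415
→ [3101, 2963, 9415, 5363, 7280]

5363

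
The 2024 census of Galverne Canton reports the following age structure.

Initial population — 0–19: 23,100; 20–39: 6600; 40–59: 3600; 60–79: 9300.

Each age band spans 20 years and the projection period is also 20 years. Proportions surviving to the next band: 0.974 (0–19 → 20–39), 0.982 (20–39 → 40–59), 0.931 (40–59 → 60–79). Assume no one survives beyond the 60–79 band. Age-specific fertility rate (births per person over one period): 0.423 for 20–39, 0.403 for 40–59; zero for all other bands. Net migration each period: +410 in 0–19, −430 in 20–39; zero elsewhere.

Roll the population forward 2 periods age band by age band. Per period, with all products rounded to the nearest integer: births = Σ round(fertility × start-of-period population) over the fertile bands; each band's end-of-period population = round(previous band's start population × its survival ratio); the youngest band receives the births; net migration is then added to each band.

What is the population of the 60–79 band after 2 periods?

After projecting period 1:
Births: 6600 * 0.423 = 2792 ; 3600 * 0.403 = 1451 — total 4243
20–39: 23100 * 0.974 = 22499
40–59: 6600 * 0.982 = 6481
60–79: 3600 * 0.931 = 3352
Net migration: 0–19 + 410 → 4653; 20–39 − 430 → 22069
→ [4653, 22069, 6481, 3352]
After projecting period 2:
Births: 22069 * 0.423 = 9335 ; 6481 * 0.403 = 2612 — total 11947
20–39: 4653 * 0.974 = 4532
40–59: 22069 * 0.982 = 21672
60–79: 6481 * 0.931 = 6034
Net migration: 0–19 + 410 → 12357; 20–39 − 430 → 4102
→ [12357, 4102, 21672, 6034]

6034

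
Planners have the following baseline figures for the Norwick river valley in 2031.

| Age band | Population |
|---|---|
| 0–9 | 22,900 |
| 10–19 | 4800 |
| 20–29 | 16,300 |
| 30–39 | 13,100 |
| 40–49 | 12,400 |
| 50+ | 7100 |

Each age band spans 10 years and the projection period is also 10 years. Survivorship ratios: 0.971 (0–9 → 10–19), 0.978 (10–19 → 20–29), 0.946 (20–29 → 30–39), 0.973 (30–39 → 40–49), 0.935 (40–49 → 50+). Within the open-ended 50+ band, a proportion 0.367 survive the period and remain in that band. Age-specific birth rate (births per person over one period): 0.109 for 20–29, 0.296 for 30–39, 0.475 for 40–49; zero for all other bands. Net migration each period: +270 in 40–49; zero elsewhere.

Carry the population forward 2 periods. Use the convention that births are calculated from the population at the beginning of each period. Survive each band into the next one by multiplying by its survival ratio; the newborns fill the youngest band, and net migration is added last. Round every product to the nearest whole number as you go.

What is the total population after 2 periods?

— Period 1 —
Births: 16300 × 0.109 = 1777  |  13100 × 0.296 = 3878  |  12400 × 0.475 = 5890 → 11545
10–19: 22900 × 0.971 = 22236
20–29: 4800 × 0.978 = 4694
30–39: 16300 × 0.946 = 15420
40–49: 13100 × 0.973 = 12746
50+: 12400 × 0.935 + 7100 × 0.367 = 11594 + 2606 = 14200
Net migration: 40–49 + 270 → 13016
Giving 11545 / 22236 / 4694 / 15420 / 13016 / 14200.
— Period 2 —
Births: 4694 × 0.109 = 512  |  15420 × 0.296 = 4564  |  13016 × 0.475 = 6183 → 11259
10–19: 11545 × 0.971 = 11210
20–29: 22236 × 0.978 = 21747
30–39: 4694 × 0.946 = 4441
40–49: 15420 × 0.973 = 15004
50+: 13016 × 0.935 + 14200 × 0.367 = 12170 + 5211 = 17381
Net migration: 40–49 + 270 → 15274
Giving 11259 / 11210 / 21747 / 4441 / 15274 / 17381.
Total after period 2: 11259 + 11210 + 21747 + 4441 + 15274 + 17381 = 81312

81312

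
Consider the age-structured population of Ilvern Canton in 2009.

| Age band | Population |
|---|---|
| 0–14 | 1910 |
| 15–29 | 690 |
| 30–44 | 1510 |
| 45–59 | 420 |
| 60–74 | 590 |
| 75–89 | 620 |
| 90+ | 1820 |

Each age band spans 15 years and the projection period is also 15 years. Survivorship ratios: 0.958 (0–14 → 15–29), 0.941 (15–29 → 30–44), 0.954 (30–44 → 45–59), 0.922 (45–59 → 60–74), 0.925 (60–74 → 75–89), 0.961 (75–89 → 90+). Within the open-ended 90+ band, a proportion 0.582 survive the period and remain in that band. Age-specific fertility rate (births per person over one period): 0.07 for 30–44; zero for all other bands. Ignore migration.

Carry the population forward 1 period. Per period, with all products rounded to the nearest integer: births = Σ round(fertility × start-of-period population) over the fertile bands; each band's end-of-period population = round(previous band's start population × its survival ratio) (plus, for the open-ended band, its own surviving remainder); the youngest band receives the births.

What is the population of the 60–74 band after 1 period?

387

After projecting period 1:
Births: 1510 × 0.07 = 106
15–29: 1910 × 0.958 = 1830
30–44: 690 × 0.941 = 649
45–59: 1510 × 0.954 = 1441
60–74: 420 × 0.922 = 387
75–89: 590 × 0.925 = 546
90+: 620 × 0.961 + 1820 × 0.582 = 596 + 1059 = 1655
Population now: 0–14=106, 15–29=1830, 30–44=649, 45–59=1441, 60–74=387, 75–89=546, 90+=1655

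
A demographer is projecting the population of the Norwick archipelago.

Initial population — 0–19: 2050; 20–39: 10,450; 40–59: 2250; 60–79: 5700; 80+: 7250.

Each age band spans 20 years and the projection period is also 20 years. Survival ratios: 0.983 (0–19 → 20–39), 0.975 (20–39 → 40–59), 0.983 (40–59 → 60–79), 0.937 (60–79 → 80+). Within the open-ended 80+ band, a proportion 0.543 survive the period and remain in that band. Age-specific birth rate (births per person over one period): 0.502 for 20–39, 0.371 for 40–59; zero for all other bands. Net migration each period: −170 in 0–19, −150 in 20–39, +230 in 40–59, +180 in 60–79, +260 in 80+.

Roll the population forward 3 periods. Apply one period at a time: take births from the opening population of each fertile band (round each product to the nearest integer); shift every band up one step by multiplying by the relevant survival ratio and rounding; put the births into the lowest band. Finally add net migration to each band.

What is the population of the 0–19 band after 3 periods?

3432

After projecting period 1:
Births: 10450 × 0.502 = 5246  |  2250 × 0.371 = 835 ⇒ total 6081
20–39: 2050 × 0.983 = 2015
40–59: 10450 × 0.975 = 10189
60–79: 2250 × 0.983 = 2212
80+: 5700 × 0.937 + 7250 × 0.543 = 5341 + 3937 = 9278
Net migration: 0–19 − 170 → 5911; 20–39 − 150 → 1865; 40–59 + 230 → 10419; 60–79 + 180 → 2392; 80+ + 260 → 9538
Population now: 0–19=5911, 20–39=1865, 40–59=10419, 60–79=2392, 80+=9538
After projecting period 2:
Births: 1865 × 0.502 = 936  |  10419 × 0.371 = 3865 ⇒ total 4801
20–39: 5911 × 0.983 = 5811
40–59: 1865 × 0.975 = 1818
60–79: 10419 × 0.983 = 10242
80+: 2392 × 0.937 + 9538 × 0.543 = 2241 + 5179 = 7420
Net migration: 0–19 − 170 → 4631; 20–39 − 150 → 5661; 40–59 + 230 → 2048; 60–79 + 180 → 10422; 80+ + 260 → 7680
Population now: 0–19=4631, 20–39=5661, 40–59=2048, 60–79=10422, 80+=7680
After projecting period 3:
Births: 5661 × 0.502 = 2842  |  2048 × 0.371 = 760 ⇒ total 3602
20–39: 4631 × 0.983 = 4552
40–59: 5661 × 0.975 = 5519
60–79: 2048 × 0.983 = 2013
80+: 10422 × 0.937 + 7680 × 0.543 = 9765 + 4170 = 13935
Net migration: 0–19 − 170 → 3432; 20–39 − 150 → 4402; 40–59 + 230 → 5749; 60–79 + 180 → 2193; 80+ + 260 → 14195
Population now: 0–19=3432, 20–39=4402, 40–59=5749, 60–79=2193, 80+=14195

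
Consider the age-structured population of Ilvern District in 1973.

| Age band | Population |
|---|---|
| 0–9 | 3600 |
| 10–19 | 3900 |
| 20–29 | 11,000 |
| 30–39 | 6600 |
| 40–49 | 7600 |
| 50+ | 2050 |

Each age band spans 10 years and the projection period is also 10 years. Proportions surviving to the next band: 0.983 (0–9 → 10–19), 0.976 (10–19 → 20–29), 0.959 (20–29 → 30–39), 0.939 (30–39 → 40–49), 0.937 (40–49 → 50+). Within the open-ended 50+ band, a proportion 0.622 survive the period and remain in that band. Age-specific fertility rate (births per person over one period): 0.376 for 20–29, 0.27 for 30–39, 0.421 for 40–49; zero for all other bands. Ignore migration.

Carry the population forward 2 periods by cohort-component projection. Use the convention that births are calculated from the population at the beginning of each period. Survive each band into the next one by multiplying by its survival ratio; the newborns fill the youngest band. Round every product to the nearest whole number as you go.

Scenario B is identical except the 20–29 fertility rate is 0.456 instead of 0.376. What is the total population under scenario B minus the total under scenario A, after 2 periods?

1170

Numbering the groups 1..6 from youngest to oldest:
After projecting period 1:
Births: 11000 × 0.376 = 4136  |  6600 × 0.27 = 1782  |  7600 × 0.421 = 3200 ⇒ total 9118
Group 2: 3600 × 0.983 = 3539
Group 3: 3900 × 0.976 = 3806
Group 4: 11000 × 0.959 = 10549
Group 5: 6600 × 0.939 = 6197
Group 6: 7600 × 0.937 + 2050 × 0.622 = 7121 + 1275 = 8396
End of period: [9118, 3539, 3806, 10549, 6197, 8396]
After projecting period 2:
Births: 3806 × 0.376 = 1431  |  10549 × 0.27 = 2848  |  6197 × 0.421 = 2609 ⇒ total 6888
Group 2: 9118 × 0.983 = 8963
Group 3: 3539 × 0.976 = 3454
Group 4: 3806 × 0.959 = 3650
Group 5: 10549 × 0.939 = 9906
Group 6: 6197 × 0.937 + 8396 × 0.622 = 5807 + 5222 = 11029
End of period: [6888, 8963, 3454, 3650, 9906, 11029]
Scenario A total after 2 periods: 43890
Scenario B projection —
After projecting period 1:
Births: 11000 × 0.456 = 5016  |  6600 × 0.27 = 1782  |  7600 × 0.421 = 3200 ⇒ total 9998
Group 2: 3600 × 0.983 = 3539
Group 3: 3900 × 0.976 = 3806
Group 4: 11000 × 0.959 = 10549
Group 5: 6600 × 0.939 = 6197
Group 6: 7600 × 0.937 + 2050 × 0.622 = 7121 + 1275 = 8396
End of period: [9998, 3539, 3806, 10549, 6197, 8396]
After projecting period 2:
Births: 3806 × 0.456 = 1736  |  10549 × 0.27 = 2848  |  6197 × 0.421 = 2609 ⇒ total 7193
Group 2: 9998 × 0.983 = 9828
Group 3: 3539 × 0.976 = 3454
Group 4: 3806 × 0.959 = 3650
Group 5: 10549 × 0.939 = 9906
Group 6: 6197 × 0.937 + 8396 × 0.622 = 5807 + 5222 = 11029
End of period: [7193, 9828, 3454, 3650, 9906, 11029]
Scenario B total after 2 periods: 45060
Difference B − A = 45060 − 43890 = 1170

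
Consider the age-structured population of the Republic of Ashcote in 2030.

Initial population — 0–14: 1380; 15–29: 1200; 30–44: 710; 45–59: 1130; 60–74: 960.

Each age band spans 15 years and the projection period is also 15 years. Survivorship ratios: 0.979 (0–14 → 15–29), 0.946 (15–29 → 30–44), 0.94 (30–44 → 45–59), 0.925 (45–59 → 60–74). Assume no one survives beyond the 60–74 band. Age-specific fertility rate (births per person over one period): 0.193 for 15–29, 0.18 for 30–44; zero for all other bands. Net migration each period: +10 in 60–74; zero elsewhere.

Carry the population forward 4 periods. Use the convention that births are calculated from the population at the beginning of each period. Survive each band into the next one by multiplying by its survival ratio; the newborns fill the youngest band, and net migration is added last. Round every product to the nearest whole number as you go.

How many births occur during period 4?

— Period 1 —
Births: 1200 × 0.193 = 232, 710 × 0.18 = 128 — total 360
15–29: 1380 × 0.979 = 1351
30–44: 1200 × 0.946 = 1135
45–59: 710 × 0.94 = 667
60–74: 1130 × 0.925 = 1045
Net migration: 60–74 + 10 → 1055
Population now: 0–14=360, 15–29=1351, 30–44=1135, 45–59=667, 60–74=1055
— Period 2 —
Births: 1351 × 0.193 = 261, 1135 × 0.18 = 204 — total 465
15–29: 360 × 0.979 = 352
30–44: 1351 × 0.946 = 1278
45–59: 1135 × 0.94 = 1067
60–74: 667 × 0.925 = 617
Net migration: 60–74 + 10 → 627
Population now: 0–14=465, 15–29=352, 30–44=1278, 45–59=1067, 60–74=627
— Period 3 —
Births: 352 × 0.193 = 68, 1278 × 0.18 = 230 — total 298
15–29: 465 × 0.979 = 455
30–44: 352 × 0.946 = 333
45–59: 1278 × 0.94 = 1201
60–74: 1067 × 0.925 = 987
Net migration: 60–74 + 10 → 997
Population now: 0–14=298, 15–29=455, 30–44=333, 45–59=1201, 60–74=997
— Period 4 —
Births: 455 × 0.193 = 88, 333 × 0.18 = 60 — total 148
15–29: 298 × 0.979 = 292
30–44: 455 × 0.946 = 430
45–59: 333 × 0.94 = 313
60–74: 1201 × 0.925 = 1111
Net migration: 60–74 + 10 → 1121
Population now: 0–14=148, 15–29=292, 30–44=430, 45–59=313, 60–74=1121

148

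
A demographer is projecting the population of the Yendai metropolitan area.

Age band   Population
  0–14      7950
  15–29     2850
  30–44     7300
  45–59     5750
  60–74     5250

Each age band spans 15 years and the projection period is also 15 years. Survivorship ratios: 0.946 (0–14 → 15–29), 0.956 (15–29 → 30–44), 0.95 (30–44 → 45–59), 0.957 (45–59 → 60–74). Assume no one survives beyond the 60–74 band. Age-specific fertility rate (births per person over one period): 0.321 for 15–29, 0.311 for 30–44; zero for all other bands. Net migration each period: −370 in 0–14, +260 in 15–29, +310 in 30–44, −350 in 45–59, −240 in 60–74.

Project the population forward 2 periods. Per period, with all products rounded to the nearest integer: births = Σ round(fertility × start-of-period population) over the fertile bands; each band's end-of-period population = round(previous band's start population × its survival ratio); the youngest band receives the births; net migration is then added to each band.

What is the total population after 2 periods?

(Bands numbered youngest = 1 to oldest = 5.)
[period 1]
Births: 2850 × 0.321 = 915, 7300 × 0.311 = 2270 → total 3185
Band 2: 7950 × 0.946 = 7521
Band 3: 2850 × 0.956 = 2725
Band 4: 7300 × 0.95 = 6935
Band 5: 5750 × 0.957 = 5503
Net migration: Band 1 − 370 → 2815; Band 2 + 260 → 7781; Band 3 + 310 → 3035; Band 4 − 350 → 6585; Band 5 − 240 → 5263
Population now: 0–14=2815, 15–29=7781, 30–44=3035, 45–59=6585, 60–74=5263
[period 2]
Births: 7781 × 0.321 = 2498, 3035 × 0.311 = 944 → total 3442
Band 2: 2815 × 0.946 = 2663
Band 3: 7781 × 0.956 = 7439
Band 4: 3035 × 0.95 = 2883
Band 5: 6585 × 0.957 = 6302
Net migration: Band 1 − 370 → 3072; Band 2 + 260 → 2923; Band 3 + 310 → 7749; Band 4 − 350 → 2533; Band 5 − 240 → 6062
Population now: 0–14=3072, 15–29=2923, 30–44=7749, 45–59=2533, 60–74=6062
Total after period 2: 3072 + 2923 + 7749 + 2533 + 6062 = 22339

22339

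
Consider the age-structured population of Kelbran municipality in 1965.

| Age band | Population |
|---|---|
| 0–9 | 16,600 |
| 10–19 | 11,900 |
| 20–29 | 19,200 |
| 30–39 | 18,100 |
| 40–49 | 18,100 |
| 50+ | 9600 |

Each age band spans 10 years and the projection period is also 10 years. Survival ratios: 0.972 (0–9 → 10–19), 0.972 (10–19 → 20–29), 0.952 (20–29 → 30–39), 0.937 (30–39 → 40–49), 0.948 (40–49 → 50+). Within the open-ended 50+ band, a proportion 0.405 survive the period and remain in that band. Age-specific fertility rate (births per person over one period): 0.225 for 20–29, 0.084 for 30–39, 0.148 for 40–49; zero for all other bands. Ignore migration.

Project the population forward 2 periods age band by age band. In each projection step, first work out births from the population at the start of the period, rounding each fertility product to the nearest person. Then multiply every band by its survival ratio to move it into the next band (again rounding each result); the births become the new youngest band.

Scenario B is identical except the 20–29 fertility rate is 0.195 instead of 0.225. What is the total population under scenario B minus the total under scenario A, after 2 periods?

-906

Period 1.
Births: 19200 * 0.225 = 4320  |  18100 * 0.084 = 1520  |  18100 * 0.148 = 2679 → 8519
10–19: 16600 * 0.972 = 16135
20–29: 11900 * 0.972 = 11567
30–39: 19200 * 0.952 = 18278
40–49: 18100 * 0.937 = 16960
50+: 18100 * 0.948 + 9600 * 0.405 = 17159 + 3888 = 21047
Giving 8519 / 16135 / 11567 / 18278 / 16960 / 21047.
Period 2.
Births: 11567 * 0.225 = 2603  |  18278 * 0.084 = 1535  |  16960 * 0.148 = 2510 → 6648
10–19: 8519 * 0.972 = 8280
20–29: 16135 * 0.972 = 15683
30–39: 11567 * 0.952 = 11012
40–49: 18278 * 0.937 = 17126
50+: 16960 * 0.948 + 21047 * 0.405 = 16078 + 8524 = 24602
Giving 6648 / 8280 / 15683 / 11012 / 17126 / 24602.
Scenario A total after 2 periods: 83351
Scenario B projection —
Period 1.
Births: 19200 * 0.195 = 3744  |  18100 * 0.084 = 1520  |  18100 * 0.148 = 2679 → 7943
10–19: 16600 * 0.972 = 16135
20–29: 11900 * 0.972 = 11567
30–39: 19200 * 0.952 = 18278
40–49: 18100 * 0.937 = 16960
50+: 18100 * 0.948 + 9600 * 0.405 = 17159 + 3888 = 21047
Giving 7943 / 16135 / 11567 / 18278 / 16960 / 21047.
Period 2.
Births: 11567 * 0.195 = 2256  |  18278 * 0.084 = 1535  |  16960 * 0.148 = 2510 → 6301
10–19: 7943 * 0.972 = 7721
20–29: 16135 * 0.972 = 15683
30–39: 11567 * 0.952 = 11012
40–49: 18278 * 0.937 = 17126
50+: 16960 * 0.948 + 21047 * 0.405 = 16078 + 8524 = 24602
Giving 6301 / 7721 / 15683 / 11012 / 17126 / 24602.
Scenario B total after 2 periods: 82445
Difference B − A = 82445 − 83351 = -906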